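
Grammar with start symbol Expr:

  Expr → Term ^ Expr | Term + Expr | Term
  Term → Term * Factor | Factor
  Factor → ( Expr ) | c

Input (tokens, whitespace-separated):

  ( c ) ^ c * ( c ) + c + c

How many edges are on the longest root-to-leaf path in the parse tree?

[Expr [Term [Factor ( [Expr [Term [Factor c]]] )]] ^ [Expr [Term [Term [Factor c]] * [Factor ( [Expr [Term [Factor c]]] )]] + [Expr [Term [Factor c]] + [Expr [Term [Factor c]]]]]]

7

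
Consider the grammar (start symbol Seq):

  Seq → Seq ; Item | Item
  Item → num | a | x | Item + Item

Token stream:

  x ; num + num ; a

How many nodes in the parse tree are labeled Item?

5

[Seq [Seq [Seq [Item x]] ; [Item [Item num] + [Item num]]] ; [Item a]]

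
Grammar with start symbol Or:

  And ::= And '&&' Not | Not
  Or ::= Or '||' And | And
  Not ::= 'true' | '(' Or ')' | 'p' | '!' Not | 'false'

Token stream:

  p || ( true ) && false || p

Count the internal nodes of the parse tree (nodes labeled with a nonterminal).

[Or [Or [Or [And [Not p]]] || [And [And [Not ( [Or [And [Not true]]] )]] && [Not false]]] || [And [Not p]]]

14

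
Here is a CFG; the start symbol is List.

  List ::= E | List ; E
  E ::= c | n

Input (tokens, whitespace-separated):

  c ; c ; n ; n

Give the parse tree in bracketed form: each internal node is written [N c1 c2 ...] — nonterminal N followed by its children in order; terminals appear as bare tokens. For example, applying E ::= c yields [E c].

[List [List [List [List [E c]] ; [E c]] ; [E n]] ; [E n]]

List
List ; E
List ; E ; E
List ; E ; E ; E
E ; E ; E ; E
c ; E ; E ; E
c ; c ; E ; E
c ; c ; n ; E
c ; c ; n ; n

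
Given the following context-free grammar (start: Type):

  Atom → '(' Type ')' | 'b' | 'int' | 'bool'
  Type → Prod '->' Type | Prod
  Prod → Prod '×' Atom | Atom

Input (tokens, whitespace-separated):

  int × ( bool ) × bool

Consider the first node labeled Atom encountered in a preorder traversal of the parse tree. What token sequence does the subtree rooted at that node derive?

int

[Type [Prod [Prod [Prod [Atom int]] × [Atom ( [Type [Prod [Atom bool]]] )]] × [Atom bool]]]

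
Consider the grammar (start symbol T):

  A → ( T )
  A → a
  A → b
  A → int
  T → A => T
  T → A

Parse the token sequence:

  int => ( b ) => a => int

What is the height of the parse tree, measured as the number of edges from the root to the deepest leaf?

5

[T [A int] => [T [A ( [T [A b]] )] => [T [A a] => [T [A int]]]]]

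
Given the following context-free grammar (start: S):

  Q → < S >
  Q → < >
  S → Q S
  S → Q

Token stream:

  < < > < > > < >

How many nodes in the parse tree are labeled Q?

4

[S [Q < [S [Q < >] [S [Q < >]]] >] [S [Q < >]]]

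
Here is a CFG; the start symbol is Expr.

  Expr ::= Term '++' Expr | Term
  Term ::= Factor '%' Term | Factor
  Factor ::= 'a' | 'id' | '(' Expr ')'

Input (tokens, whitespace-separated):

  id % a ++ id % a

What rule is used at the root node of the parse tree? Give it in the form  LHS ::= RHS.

Expr ::= Term '++' Expr

[Expr [Term [Factor id] % [Term [Factor a]]] ++ [Expr [Term [Factor id] % [Term [Factor a]]]]]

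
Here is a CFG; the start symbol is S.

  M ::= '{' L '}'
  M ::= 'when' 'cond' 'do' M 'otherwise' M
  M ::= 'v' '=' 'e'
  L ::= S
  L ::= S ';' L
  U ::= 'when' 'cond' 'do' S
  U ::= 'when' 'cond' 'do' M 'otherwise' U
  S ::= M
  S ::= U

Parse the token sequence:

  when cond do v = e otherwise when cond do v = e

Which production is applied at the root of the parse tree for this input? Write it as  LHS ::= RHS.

[S [U when cond do [M v = e] otherwise [U when cond do [S [M v = e]]]]]

S ::= U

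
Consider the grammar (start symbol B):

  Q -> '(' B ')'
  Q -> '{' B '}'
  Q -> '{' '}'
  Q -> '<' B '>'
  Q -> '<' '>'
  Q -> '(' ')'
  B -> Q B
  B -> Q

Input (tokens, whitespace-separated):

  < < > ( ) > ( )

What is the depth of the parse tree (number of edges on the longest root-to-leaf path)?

[B [Q < [B [Q < >] [B [Q ( )]]] >] [B [Q ( )]]]

5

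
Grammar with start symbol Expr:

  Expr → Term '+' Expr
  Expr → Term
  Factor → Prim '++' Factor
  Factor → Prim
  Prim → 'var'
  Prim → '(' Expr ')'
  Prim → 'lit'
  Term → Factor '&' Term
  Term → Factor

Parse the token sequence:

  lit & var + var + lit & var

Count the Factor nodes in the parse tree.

[Expr [Term [Factor [Prim lit]] & [Term [Factor [Prim var]]]] + [Expr [Term [Factor [Prim var]]] + [Expr [Term [Factor [Prim lit]] & [Term [Factor [Prim var]]]]]]]

5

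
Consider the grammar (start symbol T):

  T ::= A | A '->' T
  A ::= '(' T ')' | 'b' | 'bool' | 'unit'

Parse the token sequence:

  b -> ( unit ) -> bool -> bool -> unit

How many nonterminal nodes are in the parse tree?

[T [A b] -> [T [A ( [T [A unit]] )] -> [T [A bool] -> [T [A bool] -> [T [A unit]]]]]]

12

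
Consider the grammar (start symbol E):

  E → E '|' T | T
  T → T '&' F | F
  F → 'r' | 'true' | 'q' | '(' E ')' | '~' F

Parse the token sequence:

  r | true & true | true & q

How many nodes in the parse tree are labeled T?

5

[E [E [E [T [F r]]] | [T [T [F true]] & [F true]]] | [T [T [F true]] & [F q]]]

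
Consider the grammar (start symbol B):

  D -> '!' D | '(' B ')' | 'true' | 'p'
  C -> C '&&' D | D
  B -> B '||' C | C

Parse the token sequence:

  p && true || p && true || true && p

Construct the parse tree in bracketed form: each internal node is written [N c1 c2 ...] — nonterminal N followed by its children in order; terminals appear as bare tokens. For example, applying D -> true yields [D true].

[B [B [B [C [C [D p]] && [D true]]] || [C [C [D p]] && [D true]]] || [C [C [D true]] && [D p]]]

B
B || C
B || C || C
C || C || C
C && D || C || C
D && D || C || C
p && D || C || C
p && true || C || C
p && true || C && D || C
p && true || D && D || C
p && true || p && D || C
p && true || p && true || C
p && true || p && true || C && D
p && true || p && true || D && D
p && true || p && true || true && D
p && true || p && true || true && p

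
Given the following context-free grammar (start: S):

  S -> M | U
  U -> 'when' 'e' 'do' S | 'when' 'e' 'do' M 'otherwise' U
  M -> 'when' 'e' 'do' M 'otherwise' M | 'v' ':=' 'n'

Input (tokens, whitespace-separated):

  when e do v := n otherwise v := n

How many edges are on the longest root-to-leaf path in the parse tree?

3

[S [M when e do [M v := n] otherwise [M v := n]]]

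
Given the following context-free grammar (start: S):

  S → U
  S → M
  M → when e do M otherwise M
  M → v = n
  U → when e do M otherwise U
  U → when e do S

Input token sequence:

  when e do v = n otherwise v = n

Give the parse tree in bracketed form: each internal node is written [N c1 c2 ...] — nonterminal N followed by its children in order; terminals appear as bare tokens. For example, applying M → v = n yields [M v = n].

S
M
when e do M otherwise M
when e do v = n otherwise M
when e do v = n otherwise v = n

[S [M when e do [M v = n] otherwise [M v = n]]]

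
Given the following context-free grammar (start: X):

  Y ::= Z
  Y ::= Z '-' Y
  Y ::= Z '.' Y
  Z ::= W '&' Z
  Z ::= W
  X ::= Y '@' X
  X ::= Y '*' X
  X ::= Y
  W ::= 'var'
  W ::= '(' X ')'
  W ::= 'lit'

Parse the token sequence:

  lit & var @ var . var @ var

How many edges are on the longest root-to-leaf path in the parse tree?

[X [Y [Z [W lit] & [Z [W var]]]] @ [X [Y [Z [W var]] . [Y [Z [W var]]]] @ [X [Y [Z [W var]]]]]]

6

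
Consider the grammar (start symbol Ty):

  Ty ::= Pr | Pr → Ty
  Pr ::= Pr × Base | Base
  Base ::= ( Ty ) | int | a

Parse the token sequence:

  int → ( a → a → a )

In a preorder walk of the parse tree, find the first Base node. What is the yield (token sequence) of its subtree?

[Ty [Pr [Base int]] → [Ty [Pr [Base ( [Ty [Pr [Base a]] → [Ty [Pr [Base a]] → [Ty [Pr [Base a]]]]] )]]]]

int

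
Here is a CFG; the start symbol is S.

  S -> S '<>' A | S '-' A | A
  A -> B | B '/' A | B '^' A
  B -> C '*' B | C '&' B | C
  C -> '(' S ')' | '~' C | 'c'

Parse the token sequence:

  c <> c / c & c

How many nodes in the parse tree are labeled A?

[S [S [A [B [C c]]]] <> [A [B [C c]] / [A [B [C c] & [B [C c]]]]]]

3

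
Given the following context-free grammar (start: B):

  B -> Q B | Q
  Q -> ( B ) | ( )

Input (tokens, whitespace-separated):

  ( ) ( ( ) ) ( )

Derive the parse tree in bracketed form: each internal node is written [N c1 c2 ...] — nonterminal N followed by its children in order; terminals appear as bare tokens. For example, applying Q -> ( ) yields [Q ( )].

B
Q B
( ) B
( ) Q B
( ) ( B ) B
( ) ( Q ) B
( ) ( ( ) ) B
( ) ( ( ) ) Q
( ) ( ( ) ) ( )

[B [Q ( )] [B [Q ( [B [Q ( )]] )] [B [Q ( )]]]]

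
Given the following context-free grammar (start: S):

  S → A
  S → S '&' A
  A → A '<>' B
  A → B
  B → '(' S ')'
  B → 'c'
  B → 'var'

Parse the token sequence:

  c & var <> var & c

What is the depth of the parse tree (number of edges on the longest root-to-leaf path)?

[S [S [S [A [B c]]] & [A [A [B var]] <> [B var]]] & [A [B c]]]

5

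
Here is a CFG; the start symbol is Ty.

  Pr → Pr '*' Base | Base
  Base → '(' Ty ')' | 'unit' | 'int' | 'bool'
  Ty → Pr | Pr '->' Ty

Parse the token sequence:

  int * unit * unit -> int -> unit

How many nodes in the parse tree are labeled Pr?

5

[Ty [Pr [Pr [Pr [Base int]] * [Base unit]] * [Base unit]] -> [Ty [Pr [Base int]] -> [Ty [Pr [Base unit]]]]]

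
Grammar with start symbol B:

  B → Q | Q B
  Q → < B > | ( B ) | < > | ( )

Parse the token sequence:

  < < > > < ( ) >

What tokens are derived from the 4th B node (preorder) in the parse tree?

[B [Q < [B [Q < >]] >] [B [Q < [B [Q ( )]] >]]]

( )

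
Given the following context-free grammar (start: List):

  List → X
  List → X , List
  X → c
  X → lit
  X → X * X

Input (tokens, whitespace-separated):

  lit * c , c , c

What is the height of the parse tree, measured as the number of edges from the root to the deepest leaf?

[List [X [X lit] * [X c]] , [List [X c] , [List [X c]]]]

4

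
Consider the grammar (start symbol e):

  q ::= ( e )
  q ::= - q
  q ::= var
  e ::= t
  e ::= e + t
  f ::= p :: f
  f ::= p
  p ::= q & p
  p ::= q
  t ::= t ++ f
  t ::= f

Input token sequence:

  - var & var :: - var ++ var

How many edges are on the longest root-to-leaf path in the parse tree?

[e [t [t [f [p [q - [q var]] & [p [q var]]] :: [f [p [q - [q var]]]]]] ++ [f [p [q var]]]]]

8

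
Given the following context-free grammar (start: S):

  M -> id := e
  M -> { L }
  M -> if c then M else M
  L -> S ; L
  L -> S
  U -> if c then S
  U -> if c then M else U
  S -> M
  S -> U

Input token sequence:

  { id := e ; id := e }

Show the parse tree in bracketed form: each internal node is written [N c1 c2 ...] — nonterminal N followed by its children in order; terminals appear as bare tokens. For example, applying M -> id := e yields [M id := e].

[S [M { [L [S [M id := e]] ; [L [S [M id := e]]]] }]]

S
M
{ L }
{ S ; L }
{ M ; L }
{ id := e ; L }
{ id := e ; S }
{ id := e ; M }
{ id := e ; id := e }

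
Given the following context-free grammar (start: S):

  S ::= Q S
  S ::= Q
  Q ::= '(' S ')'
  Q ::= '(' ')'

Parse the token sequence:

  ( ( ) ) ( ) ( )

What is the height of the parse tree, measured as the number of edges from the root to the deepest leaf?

4

[S [Q ( [S [Q ( )]] )] [S [Q ( )] [S [Q ( )]]]]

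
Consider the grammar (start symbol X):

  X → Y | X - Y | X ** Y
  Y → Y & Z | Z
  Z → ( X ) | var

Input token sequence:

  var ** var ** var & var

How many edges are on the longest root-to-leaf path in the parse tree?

[X [X [X [Y [Z var]]] ** [Y [Z var]]] ** [Y [Y [Z var]] & [Z var]]]

5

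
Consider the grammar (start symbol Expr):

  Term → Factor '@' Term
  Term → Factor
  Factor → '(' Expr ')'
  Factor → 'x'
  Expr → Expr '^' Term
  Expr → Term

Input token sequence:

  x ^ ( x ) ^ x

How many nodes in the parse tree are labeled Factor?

[Expr [Expr [Expr [Term [Factor x]]] ^ [Term [Factor ( [Expr [Term [Factor x]]] )]]] ^ [Term [Factor x]]]

4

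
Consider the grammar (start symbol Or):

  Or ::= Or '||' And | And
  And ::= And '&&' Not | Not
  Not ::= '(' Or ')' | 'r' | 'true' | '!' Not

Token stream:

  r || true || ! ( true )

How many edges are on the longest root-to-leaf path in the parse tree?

7

[Or [Or [Or [And [Not r]]] || [And [Not true]]] || [And [Not ! [Not ( [Or [And [Not true]]] )]]]]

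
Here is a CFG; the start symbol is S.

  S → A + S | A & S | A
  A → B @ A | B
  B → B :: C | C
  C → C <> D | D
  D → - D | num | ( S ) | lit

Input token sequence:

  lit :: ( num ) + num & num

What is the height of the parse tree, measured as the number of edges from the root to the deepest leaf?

[S [A [B [B [C [D lit]]] :: [C [D ( [S [A [B [C [D num]]]]] )]]]] + [S [A [B [C [D num]]]] & [S [A [B [C [D num]]]]]]]

10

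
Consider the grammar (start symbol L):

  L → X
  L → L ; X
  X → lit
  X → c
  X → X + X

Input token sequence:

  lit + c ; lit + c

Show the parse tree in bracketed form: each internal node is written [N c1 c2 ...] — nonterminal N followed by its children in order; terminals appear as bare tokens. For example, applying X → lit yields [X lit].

[L [L [X [X lit] + [X c]]] ; [X [X lit] + [X c]]]

L
L ; X
X ; X
X + X ; X
lit + X ; X
lit + c ; X
lit + c ; X + X
lit + c ; lit + X
lit + c ; lit + c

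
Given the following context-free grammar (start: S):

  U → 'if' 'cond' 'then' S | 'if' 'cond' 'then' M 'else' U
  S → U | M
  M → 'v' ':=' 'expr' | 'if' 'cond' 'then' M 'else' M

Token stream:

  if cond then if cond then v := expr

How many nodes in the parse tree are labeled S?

3

[S [U if cond then [S [U if cond then [S [M v := expr]]]]]]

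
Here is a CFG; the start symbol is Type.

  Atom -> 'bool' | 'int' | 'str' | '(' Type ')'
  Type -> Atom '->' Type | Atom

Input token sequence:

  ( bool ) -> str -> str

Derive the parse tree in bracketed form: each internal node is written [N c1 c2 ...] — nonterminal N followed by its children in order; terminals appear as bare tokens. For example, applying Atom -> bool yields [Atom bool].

[Type [Atom ( [Type [Atom bool]] )] -> [Type [Atom str] -> [Type [Atom str]]]]

Type
Atom -> Type
( Type ) -> Type
( Atom ) -> Type
( bool ) -> Type
( bool ) -> Atom -> Type
( bool ) -> str -> Type
( bool ) -> str -> Atom
( bool ) -> str -> str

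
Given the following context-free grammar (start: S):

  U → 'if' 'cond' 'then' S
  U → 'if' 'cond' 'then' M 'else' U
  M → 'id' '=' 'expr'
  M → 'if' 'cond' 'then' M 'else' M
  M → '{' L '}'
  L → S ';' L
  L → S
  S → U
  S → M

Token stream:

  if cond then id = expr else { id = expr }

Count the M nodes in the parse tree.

[S [M if cond then [M id = expr] else [M { [L [S [M id = expr]]] }]]]

4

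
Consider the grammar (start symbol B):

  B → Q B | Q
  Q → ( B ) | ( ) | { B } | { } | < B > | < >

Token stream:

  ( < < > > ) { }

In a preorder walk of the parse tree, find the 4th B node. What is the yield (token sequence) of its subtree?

[B [Q ( [B [Q < [B [Q < >]] >]] )] [B [Q { }]]]

{ }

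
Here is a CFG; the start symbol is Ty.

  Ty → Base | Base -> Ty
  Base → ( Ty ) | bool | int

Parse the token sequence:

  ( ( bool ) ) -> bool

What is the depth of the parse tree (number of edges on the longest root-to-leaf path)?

[Ty [Base ( [Ty [Base ( [Ty [Base bool]] )]] )] -> [Ty [Base bool]]]

6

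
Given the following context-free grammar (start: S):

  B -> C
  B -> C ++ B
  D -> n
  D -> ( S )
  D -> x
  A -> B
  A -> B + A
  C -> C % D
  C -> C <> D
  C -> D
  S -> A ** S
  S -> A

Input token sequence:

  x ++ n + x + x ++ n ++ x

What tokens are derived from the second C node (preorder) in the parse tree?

[S [A [B [C [D x]] ++ [B [C [D n]]]] + [A [B [C [D x]]] + [A [B [C [D x]] ++ [B [C [D n]] ++ [B [C [D x]]]]]]]]]

n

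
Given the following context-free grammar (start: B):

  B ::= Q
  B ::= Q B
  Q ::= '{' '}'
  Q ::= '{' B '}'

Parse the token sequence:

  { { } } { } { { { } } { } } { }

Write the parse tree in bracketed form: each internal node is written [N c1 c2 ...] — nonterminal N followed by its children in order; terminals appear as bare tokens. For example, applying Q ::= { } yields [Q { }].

B
Q B
{ B } B
{ Q } B
{ { } } B
{ { } } Q B
{ { } } { } B
{ { } } { } Q B
{ { } } { } { B } B
{ { } } { } { Q B } B
{ { } } { } { { B } B } B
{ { } } { } { { Q } B } B
{ { } } { } { { { } } B } B
{ { } } { } { { { } } Q } B
{ { } } { } { { { } } { } } B
{ { } } { } { { { } } { } } Q
{ { } } { } { { { } } { } } { }

[B [Q { [B [Q { }]] }] [B [Q { }] [B [Q { [B [Q { [B [Q { }]] }] [B [Q { }]]] }] [B [Q { }]]]]]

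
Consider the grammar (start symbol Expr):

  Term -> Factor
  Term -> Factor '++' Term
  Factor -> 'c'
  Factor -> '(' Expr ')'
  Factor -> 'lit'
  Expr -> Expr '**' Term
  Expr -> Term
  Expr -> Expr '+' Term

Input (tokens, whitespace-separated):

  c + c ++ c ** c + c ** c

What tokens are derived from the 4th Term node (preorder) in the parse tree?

c

[Expr [Expr [Expr [Expr [Expr [Term [Factor c]]] + [Term [Factor c] ++ [Term [Factor c]]]] ** [Term [Factor c]]] + [Term [Factor c]]] ** [Term [Factor c]]]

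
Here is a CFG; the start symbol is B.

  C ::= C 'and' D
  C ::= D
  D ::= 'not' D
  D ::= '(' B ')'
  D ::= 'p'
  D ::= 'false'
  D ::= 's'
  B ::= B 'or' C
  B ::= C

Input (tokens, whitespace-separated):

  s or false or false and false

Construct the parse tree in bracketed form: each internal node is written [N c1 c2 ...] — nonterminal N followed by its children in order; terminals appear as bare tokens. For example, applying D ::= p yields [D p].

B
B or C
B or C or C
C or C or C
D or C or C
s or C or C
s or D or C
s or false or C
s or false or C and D
s or false or D and D
s or false or false and D
s or false or false and false

[B [B [B [C [D s]]] or [C [D false]]] or [C [C [D false]] and [D false]]]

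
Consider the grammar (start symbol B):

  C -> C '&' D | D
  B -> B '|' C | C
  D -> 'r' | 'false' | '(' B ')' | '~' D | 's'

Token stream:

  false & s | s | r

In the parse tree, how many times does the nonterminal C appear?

4

[B [B [B [C [C [D false]] & [D s]]] | [C [D s]]] | [C [D r]]]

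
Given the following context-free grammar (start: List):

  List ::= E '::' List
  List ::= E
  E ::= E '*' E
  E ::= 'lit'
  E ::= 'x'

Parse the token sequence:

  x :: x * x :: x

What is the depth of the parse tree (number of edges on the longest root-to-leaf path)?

4

[List [E x] :: [List [E [E x] * [E x]] :: [List [E x]]]]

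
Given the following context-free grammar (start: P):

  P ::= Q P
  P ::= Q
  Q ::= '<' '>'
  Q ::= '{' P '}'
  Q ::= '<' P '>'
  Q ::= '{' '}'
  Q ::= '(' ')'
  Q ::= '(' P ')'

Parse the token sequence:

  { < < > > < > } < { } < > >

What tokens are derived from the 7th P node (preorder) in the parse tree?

[P [Q { [P [Q < [P [Q < >]] >] [P [Q < >]]] }] [P [Q < [P [Q { }] [P [Q < >]]] >]]]

< >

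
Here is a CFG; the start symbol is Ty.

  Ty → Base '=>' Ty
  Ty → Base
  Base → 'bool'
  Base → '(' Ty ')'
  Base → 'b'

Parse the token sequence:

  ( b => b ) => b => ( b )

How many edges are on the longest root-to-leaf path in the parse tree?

[Ty [Base ( [Ty [Base b] => [Ty [Base b]]] )] => [Ty [Base b] => [Ty [Base ( [Ty [Base b]] )]]]]

6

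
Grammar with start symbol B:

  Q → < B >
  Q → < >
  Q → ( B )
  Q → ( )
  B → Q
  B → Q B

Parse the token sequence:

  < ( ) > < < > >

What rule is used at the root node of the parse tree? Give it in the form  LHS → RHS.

[B [Q < [B [Q ( )]] >] [B [Q < [B [Q < >]] >]]]

B → Q B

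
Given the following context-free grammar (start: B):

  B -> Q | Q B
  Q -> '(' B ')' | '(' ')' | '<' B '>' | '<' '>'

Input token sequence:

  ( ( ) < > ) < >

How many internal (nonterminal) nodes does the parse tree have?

8

[B [Q ( [B [Q ( )] [B [Q < >]]] )] [B [Q < >]]]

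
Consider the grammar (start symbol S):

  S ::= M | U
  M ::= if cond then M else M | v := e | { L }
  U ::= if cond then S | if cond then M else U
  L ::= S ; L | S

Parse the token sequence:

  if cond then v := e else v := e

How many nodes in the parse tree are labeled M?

[S [M if cond then [M v := e] else [M v := e]]]

3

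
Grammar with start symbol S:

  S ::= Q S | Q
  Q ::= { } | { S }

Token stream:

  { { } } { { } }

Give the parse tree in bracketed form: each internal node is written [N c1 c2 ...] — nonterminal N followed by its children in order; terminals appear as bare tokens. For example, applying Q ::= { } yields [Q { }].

[S [Q { [S [Q { }]] }] [S [Q { [S [Q { }]] }]]]

S
Q S
{ S } S
{ Q } S
{ { } } S
{ { } } Q
{ { } } { S }
{ { } } { Q }
{ { } } { { } }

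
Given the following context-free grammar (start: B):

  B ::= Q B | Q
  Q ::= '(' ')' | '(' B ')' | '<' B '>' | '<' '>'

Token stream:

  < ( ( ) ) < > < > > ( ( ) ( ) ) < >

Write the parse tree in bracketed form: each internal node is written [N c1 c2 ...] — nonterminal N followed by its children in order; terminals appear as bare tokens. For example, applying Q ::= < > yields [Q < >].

[B [Q < [B [Q ( [B [Q ( )]] )] [B [Q < >] [B [Q < >]]]] >] [B [Q ( [B [Q ( )] [B [Q ( )]]] )] [B [Q < >]]]]

B
Q B
< B > B
< Q B > B
< ( B ) B > B
< ( Q ) B > B
< ( ( ) ) B > B
< ( ( ) ) Q B > B
< ( ( ) ) < > B > B
< ( ( ) ) < > Q > B
< ( ( ) ) < > < > > B
< ( ( ) ) < > < > > Q B
< ( ( ) ) < > < > > ( B ) B
< ( ( ) ) < > < > > ( Q B ) B
< ( ( ) ) < > < > > ( ( ) B ) B
< ( ( ) ) < > < > > ( ( ) Q ) B
< ( ( ) ) < > < > > ( ( ) ( ) ) B
< ( ( ) ) < > < > > ( ( ) ( ) ) Q
< ( ( ) ) < > < > > ( ( ) ( ) ) < >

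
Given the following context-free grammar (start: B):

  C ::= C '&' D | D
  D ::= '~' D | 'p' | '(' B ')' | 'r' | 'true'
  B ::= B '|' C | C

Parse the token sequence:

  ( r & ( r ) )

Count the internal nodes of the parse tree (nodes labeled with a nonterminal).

11

[B [C [D ( [B [C [C [D r]] & [D ( [B [C [D r]]] )]]] )]]]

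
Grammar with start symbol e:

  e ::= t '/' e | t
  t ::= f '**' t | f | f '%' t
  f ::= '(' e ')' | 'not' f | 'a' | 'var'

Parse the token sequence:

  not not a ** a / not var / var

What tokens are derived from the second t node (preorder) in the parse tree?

a

[e [t [f not [f not [f a]]] ** [t [f a]]] / [e [t [f not [f var]]] / [e [t [f var]]]]]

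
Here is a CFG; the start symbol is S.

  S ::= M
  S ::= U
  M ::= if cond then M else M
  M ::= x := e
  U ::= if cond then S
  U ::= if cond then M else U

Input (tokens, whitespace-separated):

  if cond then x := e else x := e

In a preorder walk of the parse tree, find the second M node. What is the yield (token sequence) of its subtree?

[S [M if cond then [M x := e] else [M x := e]]]

x := e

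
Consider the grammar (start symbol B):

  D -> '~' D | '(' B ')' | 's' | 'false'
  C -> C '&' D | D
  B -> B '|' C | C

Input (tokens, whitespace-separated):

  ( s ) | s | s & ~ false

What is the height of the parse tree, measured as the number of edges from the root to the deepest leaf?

[B [B [B [C [D ( [B [C [D s]]] )]]] | [C [D s]]] | [C [C [D s]] & [D ~ [D false]]]]

8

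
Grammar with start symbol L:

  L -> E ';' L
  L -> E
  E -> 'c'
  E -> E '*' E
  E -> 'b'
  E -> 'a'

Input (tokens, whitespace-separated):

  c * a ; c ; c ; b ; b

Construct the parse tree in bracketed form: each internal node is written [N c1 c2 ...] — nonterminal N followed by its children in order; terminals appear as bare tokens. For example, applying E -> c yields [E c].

L
E ; L
E * E ; L
c * E ; L
c * a ; L
c * a ; E ; L
c * a ; c ; L
c * a ; c ; E ; L
c * a ; c ; c ; L
c * a ; c ; c ; E ; L
c * a ; c ; c ; b ; L
c * a ; c ; c ; b ; E
c * a ; c ; c ; b ; b

[L [E [E c] * [E a]] ; [L [E c] ; [L [E c] ; [L [E b] ; [L [E b]]]]]]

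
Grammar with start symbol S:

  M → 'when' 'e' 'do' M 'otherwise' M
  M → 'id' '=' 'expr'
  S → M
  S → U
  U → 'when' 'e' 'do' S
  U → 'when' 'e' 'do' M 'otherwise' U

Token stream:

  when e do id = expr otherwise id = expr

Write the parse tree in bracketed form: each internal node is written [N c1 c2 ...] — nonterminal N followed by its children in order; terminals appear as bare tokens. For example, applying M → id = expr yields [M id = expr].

[S [M when e do [M id = expr] otherwise [M id = expr]]]

S
M
when e do M otherwise M
when e do id = expr otherwise M
when e do id = expr otherwise id = expr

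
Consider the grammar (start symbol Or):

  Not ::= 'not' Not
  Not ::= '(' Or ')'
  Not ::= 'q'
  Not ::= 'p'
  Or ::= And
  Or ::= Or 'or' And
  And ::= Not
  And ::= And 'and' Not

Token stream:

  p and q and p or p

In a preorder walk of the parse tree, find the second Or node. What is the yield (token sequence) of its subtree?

p and q and p

[Or [Or [And [And [And [Not p]] and [Not q]] and [Not p]]] or [And [Not p]]]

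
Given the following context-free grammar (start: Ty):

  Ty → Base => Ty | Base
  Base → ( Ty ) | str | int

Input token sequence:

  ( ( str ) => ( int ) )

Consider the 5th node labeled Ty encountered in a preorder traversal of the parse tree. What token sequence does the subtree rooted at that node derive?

int

[Ty [Base ( [Ty [Base ( [Ty [Base str]] )] => [Ty [Base ( [Ty [Base int]] )]]] )]]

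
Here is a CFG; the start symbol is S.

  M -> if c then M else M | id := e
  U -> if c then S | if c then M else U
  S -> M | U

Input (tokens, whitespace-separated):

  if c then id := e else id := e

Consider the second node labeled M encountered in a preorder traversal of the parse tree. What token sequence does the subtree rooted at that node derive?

id := e

[S [M if c then [M id := e] else [M id := e]]]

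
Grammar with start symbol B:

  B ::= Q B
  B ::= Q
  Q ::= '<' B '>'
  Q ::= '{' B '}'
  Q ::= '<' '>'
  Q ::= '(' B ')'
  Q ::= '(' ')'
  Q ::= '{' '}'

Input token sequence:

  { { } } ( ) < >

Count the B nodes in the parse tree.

[B [Q { [B [Q { }]] }] [B [Q ( )] [B [Q < >]]]]

4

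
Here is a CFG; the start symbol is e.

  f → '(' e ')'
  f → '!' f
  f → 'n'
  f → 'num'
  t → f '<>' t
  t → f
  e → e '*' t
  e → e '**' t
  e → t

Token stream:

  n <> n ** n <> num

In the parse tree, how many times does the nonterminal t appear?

4

[e [e [t [f n] <> [t [f n]]]] ** [t [f n] <> [t [f num]]]]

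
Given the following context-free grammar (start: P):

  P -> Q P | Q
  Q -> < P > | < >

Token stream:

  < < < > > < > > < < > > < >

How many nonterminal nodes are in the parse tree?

14

[P [Q < [P [Q < [P [Q < >]] >] [P [Q < >]]] >] [P [Q < [P [Q < >]] >] [P [Q < >]]]]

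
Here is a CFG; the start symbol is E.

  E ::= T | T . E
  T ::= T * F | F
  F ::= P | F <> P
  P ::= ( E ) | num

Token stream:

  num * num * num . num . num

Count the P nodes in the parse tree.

5

[E [T [T [T [F [P num]]] * [F [P num]]] * [F [P num]]] . [E [T [F [P num]]] . [E [T [F [P num]]]]]]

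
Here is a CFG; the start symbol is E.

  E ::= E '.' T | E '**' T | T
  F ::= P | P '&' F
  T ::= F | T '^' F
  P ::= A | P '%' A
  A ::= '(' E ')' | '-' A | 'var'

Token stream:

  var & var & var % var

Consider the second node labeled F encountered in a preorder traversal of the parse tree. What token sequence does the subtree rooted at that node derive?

var & var % var

[E [T [F [P [A var]] & [F [P [A var]] & [F [P [P [A var]] % [A var]]]]]]]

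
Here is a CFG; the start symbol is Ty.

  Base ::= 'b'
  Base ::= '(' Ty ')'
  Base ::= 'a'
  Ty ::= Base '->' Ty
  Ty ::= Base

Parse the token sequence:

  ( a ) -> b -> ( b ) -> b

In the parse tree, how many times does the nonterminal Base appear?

6

[Ty [Base ( [Ty [Base a]] )] -> [Ty [Base b] -> [Ty [Base ( [Ty [Base b]] )] -> [Ty [Base b]]]]]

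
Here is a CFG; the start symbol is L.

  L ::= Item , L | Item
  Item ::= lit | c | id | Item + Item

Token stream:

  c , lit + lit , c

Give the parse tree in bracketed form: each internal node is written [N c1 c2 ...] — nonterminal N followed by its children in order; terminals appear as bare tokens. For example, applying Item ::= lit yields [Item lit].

[L [Item c] , [L [Item [Item lit] + [Item lit]] , [L [Item c]]]]

L
Item , L
c , L
c , Item , L
c , Item + Item , L
c , lit + Item , L
c , lit + lit , L
c , lit + lit , Item
c , lit + lit , c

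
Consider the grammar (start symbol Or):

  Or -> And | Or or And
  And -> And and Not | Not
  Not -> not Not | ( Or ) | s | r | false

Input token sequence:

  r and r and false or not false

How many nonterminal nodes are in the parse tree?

11

[Or [Or [And [And [And [Not r]] and [Not r]] and [Not false]]] or [And [Not not [Not false]]]]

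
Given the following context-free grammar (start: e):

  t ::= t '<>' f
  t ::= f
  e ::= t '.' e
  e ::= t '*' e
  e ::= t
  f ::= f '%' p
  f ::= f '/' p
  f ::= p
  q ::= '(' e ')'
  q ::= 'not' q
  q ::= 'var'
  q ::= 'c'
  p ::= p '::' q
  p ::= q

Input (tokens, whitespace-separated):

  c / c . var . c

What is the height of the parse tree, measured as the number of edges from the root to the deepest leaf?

7

[e [t [f [f [p [q c]]] / [p [q c]]]] . [e [t [f [p [q var]]]] . [e [t [f [p [q c]]]]]]]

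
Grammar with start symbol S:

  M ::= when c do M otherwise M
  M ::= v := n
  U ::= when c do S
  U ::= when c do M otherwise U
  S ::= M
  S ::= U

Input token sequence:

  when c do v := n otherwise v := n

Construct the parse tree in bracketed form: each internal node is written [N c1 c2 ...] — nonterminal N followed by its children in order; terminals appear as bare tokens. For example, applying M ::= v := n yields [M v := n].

[S [M when c do [M v := n] otherwise [M v := n]]]

S
M
when c do M otherwise M
when c do v := n otherwise M
when c do v := n otherwise v := n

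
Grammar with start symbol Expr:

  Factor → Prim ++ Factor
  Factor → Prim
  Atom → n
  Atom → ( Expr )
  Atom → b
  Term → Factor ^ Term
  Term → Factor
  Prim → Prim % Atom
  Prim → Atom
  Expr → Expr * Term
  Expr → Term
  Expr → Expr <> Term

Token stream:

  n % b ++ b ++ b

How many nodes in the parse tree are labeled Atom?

4

[Expr [Term [Factor [Prim [Prim [Atom n]] % [Atom b]] ++ [Factor [Prim [Atom b]] ++ [Factor [Prim [Atom b]]]]]]]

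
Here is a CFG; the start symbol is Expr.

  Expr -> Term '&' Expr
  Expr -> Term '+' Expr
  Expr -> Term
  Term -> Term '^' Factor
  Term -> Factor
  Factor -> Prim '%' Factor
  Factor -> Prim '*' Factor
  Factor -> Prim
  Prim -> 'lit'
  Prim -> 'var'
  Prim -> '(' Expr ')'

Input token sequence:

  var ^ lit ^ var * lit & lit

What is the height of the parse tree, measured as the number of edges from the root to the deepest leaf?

[Expr [Term [Term [Term [Factor [Prim var]]] ^ [Factor [Prim lit]]] ^ [Factor [Prim var] * [Factor [Prim lit]]]] & [Expr [Term [Factor [Prim lit]]]]]

6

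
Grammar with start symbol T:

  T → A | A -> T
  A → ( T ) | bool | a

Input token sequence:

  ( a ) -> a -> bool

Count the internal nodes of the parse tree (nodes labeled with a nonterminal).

[T [A ( [T [A a]] )] -> [T [A a] -> [T [A bool]]]]

8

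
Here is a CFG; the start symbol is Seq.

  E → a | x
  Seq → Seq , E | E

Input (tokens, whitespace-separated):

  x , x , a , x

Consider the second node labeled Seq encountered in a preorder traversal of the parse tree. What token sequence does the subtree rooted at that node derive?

[Seq [Seq [Seq [Seq [E x]] , [E x]] , [E a]] , [E x]]

x , x , a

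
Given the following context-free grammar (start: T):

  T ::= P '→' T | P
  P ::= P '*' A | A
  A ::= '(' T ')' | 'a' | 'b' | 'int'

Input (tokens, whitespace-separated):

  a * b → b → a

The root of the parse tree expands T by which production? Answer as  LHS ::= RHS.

[T [P [P [A a]] * [A b]] → [T [P [A b]] → [T [P [A a]]]]]

T ::= P '→' T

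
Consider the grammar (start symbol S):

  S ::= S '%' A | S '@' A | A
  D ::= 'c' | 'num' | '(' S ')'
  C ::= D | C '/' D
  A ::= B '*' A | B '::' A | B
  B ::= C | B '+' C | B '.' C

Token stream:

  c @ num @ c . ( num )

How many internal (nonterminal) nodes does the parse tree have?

[S [S [S [A [B [C [D c]]]]] @ [A [B [C [D num]]]]] @ [A [B [B [C [D c]]] . [C [D ( [S [A [B [C [D num]]]]] )]]]]]

23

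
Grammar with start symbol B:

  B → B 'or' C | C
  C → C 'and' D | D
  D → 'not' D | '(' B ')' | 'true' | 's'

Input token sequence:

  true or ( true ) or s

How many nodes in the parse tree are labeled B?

4

[B [B [B [C [D true]]] or [C [D ( [B [C [D true]]] )]]] or [C [D s]]]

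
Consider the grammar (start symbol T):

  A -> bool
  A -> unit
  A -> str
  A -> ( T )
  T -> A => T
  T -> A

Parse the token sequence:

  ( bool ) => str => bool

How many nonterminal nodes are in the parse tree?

[T [A ( [T [A bool]] )] => [T [A str] => [T [A bool]]]]

8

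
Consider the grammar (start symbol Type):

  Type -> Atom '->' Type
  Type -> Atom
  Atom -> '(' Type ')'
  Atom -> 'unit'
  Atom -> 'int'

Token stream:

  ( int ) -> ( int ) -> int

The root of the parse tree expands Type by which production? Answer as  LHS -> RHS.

Type -> Atom '->' Type

[Type [Atom ( [Type [Atom int]] )] -> [Type [Atom ( [Type [Atom int]] )] -> [Type [Atom int]]]]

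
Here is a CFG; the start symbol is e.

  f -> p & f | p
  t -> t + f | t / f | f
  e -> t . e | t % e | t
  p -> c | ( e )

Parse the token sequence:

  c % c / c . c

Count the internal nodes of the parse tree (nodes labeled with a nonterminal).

[e [t [f [p c]]] % [e [t [t [f [p c]]] / [f [p c]]] . [e [t [f [p c]]]]]]

15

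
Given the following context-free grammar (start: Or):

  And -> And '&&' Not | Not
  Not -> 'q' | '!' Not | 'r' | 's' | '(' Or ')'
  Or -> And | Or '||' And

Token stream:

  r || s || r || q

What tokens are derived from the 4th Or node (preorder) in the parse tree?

r

[Or [Or [Or [Or [And [Not r]]] || [And [Not s]]] || [And [Not r]]] || [And [Not q]]]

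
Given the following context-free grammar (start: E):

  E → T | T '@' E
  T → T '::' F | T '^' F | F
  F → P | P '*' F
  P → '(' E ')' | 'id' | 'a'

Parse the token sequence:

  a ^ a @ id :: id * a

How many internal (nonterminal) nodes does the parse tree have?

[E [T [T [F [P a]]] ^ [F [P a]]] @ [E [T [T [F [P id]]] :: [F [P id] * [F [P a]]]]]]

16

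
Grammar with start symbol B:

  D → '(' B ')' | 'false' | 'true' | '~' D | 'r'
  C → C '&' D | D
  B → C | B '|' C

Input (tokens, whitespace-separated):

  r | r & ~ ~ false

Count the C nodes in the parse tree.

[B [B [C [D r]]] | [C [C [D r]] & [D ~ [D ~ [D false]]]]]

3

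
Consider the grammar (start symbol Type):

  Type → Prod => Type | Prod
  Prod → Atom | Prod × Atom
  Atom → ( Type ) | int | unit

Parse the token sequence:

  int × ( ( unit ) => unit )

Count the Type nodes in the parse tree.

4

[Type [Prod [Prod [Atom int]] × [Atom ( [Type [Prod [Atom ( [Type [Prod [Atom unit]]] )]] => [Type [Prod [Atom unit]]]] )]]]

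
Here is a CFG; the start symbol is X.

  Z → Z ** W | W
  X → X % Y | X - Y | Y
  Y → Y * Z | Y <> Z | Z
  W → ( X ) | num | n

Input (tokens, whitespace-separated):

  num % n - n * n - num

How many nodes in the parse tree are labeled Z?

[X [X [X [X [Y [Z [W num]]]] % [Y [Z [W n]]]] - [Y [Y [Z [W n]]] * [Z [W n]]]] - [Y [Z [W num]]]]

5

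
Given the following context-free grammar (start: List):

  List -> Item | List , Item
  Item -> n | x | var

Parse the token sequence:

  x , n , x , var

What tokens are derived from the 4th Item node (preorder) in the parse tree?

var

[List [List [List [List [Item x]] , [Item n]] , [Item x]] , [Item var]]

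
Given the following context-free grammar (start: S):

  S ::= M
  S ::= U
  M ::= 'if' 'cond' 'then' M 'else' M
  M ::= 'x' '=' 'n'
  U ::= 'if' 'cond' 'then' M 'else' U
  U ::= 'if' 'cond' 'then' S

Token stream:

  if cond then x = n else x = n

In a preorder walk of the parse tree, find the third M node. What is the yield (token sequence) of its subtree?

x = n

[S [M if cond then [M x = n] else [M x = n]]]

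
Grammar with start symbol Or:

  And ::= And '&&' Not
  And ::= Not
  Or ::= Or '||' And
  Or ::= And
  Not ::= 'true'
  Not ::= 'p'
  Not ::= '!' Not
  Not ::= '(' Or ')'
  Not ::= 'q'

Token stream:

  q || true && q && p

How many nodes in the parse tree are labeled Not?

[Or [Or [And [Not q]]] || [And [And [And [Not true]] && [Not q]] && [Not p]]]

4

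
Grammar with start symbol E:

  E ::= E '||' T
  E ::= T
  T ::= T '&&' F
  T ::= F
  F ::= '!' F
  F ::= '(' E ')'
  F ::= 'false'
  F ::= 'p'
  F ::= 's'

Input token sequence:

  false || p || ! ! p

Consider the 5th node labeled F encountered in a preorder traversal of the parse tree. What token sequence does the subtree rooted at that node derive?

p

[E [E [E [T [F false]]] || [T [F p]]] || [T [F ! [F ! [F p]]]]]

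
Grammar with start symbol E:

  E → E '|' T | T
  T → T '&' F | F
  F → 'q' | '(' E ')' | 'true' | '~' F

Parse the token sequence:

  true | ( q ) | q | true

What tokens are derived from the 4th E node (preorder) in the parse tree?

true

[E [E [E [E [T [F true]]] | [T [F ( [E [T [F q]]] )]]] | [T [F q]]] | [T [F true]]]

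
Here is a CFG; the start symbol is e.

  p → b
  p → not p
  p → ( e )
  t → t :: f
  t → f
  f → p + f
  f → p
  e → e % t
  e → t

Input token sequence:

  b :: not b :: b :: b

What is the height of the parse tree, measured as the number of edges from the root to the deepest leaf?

[e [t [t [t [t [f [p b]]] :: [f [p not [p b]]]] :: [f [p b]]] :: [f [p b]]]]

7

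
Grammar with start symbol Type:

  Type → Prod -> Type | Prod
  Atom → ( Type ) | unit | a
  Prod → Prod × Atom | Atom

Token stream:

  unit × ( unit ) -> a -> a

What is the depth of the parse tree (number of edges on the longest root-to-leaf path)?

6

[Type [Prod [Prod [Atom unit]] × [Atom ( [Type [Prod [Atom unit]]] )]] -> [Type [Prod [Atom a]] -> [Type [Prod [Atom a]]]]]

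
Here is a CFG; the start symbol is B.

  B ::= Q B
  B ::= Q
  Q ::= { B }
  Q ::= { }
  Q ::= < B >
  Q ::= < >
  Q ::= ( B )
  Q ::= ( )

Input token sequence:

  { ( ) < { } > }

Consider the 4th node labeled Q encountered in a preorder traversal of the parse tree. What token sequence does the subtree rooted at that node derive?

[B [Q { [B [Q ( )] [B [Q < [B [Q { }]] >]]] }]]

{ }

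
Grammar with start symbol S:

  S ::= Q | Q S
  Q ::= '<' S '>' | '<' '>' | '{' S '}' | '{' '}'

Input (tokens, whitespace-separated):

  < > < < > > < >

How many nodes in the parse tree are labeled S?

[S [Q < >] [S [Q < [S [Q < >]] >] [S [Q < >]]]]

4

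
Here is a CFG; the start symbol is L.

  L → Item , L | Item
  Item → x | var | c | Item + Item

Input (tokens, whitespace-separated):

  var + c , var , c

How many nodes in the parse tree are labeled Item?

5

[L [Item [Item var] + [Item c]] , [L [Item var] , [L [Item c]]]]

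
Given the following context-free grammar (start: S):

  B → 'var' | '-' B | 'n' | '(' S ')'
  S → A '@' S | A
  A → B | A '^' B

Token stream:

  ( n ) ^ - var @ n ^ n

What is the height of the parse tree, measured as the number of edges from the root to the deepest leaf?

[S [A [A [B ( [S [A [B n]]] )]] ^ [B - [B var]]] @ [S [A [A [B n]] ^ [B n]]]]

7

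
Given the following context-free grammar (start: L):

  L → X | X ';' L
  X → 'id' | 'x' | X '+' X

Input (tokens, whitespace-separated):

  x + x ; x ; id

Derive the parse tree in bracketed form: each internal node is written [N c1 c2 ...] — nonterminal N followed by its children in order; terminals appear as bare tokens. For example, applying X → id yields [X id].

[L [X [X x] + [X x]] ; [L [X x] ; [L [X id]]]]

L
X ; L
X + X ; L
x + X ; L
x + x ; L
x + x ; X ; L
x + x ; x ; L
x + x ; x ; X
x + x ; x ; id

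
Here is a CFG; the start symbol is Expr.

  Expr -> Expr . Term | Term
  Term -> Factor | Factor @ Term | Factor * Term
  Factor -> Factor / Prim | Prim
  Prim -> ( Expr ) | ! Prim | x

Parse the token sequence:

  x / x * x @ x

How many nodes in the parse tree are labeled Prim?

4

[Expr [Term [Factor [Factor [Prim x]] / [Prim x]] * [Term [Factor [Prim x]] @ [Term [Factor [Prim x]]]]]]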